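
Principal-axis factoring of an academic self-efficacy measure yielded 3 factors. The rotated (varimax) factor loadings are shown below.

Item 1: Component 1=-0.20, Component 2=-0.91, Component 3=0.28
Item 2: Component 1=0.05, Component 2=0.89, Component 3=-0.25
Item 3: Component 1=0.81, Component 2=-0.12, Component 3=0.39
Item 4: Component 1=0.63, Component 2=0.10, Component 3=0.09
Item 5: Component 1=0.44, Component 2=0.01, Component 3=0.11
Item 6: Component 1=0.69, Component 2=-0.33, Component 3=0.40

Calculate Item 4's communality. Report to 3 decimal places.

h² = 0.63² + 0.10² + 0.09² = 0.3969 + 0.0100 + 0.0081 = 0.4150

0.415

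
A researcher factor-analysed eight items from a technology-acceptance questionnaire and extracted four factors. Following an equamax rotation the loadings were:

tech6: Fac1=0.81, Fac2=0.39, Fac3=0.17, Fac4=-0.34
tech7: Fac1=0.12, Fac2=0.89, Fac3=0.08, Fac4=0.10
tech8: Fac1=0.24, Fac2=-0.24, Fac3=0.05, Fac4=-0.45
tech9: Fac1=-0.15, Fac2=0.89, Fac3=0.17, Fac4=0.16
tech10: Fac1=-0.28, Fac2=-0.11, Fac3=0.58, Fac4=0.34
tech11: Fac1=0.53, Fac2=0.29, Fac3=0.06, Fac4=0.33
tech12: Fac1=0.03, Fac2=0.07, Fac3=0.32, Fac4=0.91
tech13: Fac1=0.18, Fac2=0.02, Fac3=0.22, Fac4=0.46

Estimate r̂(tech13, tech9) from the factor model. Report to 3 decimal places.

r̂ = Σ λ_i·λ_j across factors = (0.18)(-0.15) + (0.02)(0.89) + (0.22)(0.17) + (0.46)(0.16)
  = -0.0270 +0.0178 +0.0374 +0.0736 = 0.1018

0.102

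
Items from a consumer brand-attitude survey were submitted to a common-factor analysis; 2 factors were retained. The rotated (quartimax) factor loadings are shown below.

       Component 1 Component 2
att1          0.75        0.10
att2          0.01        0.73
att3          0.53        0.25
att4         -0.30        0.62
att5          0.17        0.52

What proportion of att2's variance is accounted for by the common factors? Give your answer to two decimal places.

0.53

h² = 0.01² + 0.73² = 0.0001 + 0.5329 = 0.5330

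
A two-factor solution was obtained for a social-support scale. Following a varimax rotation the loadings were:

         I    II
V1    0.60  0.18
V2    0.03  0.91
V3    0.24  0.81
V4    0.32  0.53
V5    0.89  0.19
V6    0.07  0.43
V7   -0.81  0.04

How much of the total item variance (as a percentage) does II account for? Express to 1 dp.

SS loadings for II = 0.18² + 0.91² + 0.81² + 0.53² + 0.19² + 0.43² + 0.04² = 2.0201
With 7 standardized items, total variance = 7. Proportion = 2.0201/7 = 0.2886 → 28.86%.

28.9%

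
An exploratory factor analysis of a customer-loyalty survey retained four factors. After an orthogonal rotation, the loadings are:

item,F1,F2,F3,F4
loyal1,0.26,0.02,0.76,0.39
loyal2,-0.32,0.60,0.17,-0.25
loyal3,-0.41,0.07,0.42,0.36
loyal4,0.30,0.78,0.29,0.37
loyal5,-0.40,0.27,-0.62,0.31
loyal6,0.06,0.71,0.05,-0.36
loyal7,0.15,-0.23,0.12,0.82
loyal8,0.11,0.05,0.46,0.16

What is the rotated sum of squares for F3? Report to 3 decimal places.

1.480

SS loadings for F3 = 0.76² + 0.17² + 0.42² + 0.29² + (-0.62)² + 0.05² + 0.12² + 0.46² = 0.5776 + 0.0289 + 0.1764 + 0.0841 + 0.3844 + 0.0025 + 0.0144 + 0.2116 = 1.4799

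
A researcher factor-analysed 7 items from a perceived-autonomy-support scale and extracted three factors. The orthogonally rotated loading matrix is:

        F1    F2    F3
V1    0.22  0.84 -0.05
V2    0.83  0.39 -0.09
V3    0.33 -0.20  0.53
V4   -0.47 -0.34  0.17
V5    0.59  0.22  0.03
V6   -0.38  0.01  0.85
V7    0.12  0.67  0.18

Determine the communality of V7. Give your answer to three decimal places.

0.496

h² = 0.12² + 0.67² + 0.18² = 0.0144 + 0.4489 + 0.0324 = 0.4957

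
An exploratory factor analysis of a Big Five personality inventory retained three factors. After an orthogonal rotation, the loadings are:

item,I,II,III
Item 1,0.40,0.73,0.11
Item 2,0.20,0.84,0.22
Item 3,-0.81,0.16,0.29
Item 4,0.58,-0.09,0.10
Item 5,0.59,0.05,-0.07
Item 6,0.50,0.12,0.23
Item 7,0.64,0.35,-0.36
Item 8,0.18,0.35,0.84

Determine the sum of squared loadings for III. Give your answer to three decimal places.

1.048

SS loadings for III = 0.11² + 0.22² + 0.29² + 0.10² + (-0.07)² + 0.23² + (-0.36)² + 0.84² = 0.0121 + 0.0484 + 0.0841 + 0.0100 + 0.0049 + 0.0529 + 0.1296 + 0.7056 = 1.0476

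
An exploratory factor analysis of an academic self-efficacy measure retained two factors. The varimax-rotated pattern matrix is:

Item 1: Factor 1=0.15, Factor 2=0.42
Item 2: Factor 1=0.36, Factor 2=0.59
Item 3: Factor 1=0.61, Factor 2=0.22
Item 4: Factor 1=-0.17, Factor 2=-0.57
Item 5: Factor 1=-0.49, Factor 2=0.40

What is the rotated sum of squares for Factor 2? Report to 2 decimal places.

1.06

SS loadings for Factor 2 = 0.42² + 0.59² + 0.22² + (-0.57)² + 0.40² = 0.1764 + 0.3481 + 0.0484 + 0.3249 + 0.1600 = 1.0578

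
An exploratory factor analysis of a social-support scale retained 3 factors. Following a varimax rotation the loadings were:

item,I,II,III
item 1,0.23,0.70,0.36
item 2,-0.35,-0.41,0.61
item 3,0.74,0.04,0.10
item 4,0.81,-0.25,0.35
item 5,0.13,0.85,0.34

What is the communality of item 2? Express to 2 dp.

0.66

h² = (-0.35)² + (-0.41)² + 0.61² = 0.1225 + 0.1681 + 0.3721 = 0.6627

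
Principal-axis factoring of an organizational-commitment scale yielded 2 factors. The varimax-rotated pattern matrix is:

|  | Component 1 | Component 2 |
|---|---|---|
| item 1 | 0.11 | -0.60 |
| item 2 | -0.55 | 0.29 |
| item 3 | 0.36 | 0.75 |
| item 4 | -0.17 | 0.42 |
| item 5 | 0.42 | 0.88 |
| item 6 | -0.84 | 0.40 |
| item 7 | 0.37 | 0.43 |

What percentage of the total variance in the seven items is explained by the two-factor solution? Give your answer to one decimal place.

Communalities: 0.3721, 0.3866, 0.6921, 0.2053, 0.9508, 0.8656, 0.3218; Σh² = 3.7943.
Total variance with 7 standardized items is 7, so the solution explains 3.7943/7 = 0.5420 = 54.20%.

54.2%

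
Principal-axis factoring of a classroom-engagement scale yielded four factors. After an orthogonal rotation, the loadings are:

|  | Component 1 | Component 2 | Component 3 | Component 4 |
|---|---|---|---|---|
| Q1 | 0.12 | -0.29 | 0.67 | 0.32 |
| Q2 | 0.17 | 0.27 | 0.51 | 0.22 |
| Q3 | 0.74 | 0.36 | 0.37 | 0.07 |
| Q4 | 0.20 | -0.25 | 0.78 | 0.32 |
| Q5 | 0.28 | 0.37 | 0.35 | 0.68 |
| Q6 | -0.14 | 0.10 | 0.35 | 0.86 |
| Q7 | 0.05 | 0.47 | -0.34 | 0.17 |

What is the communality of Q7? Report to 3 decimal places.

0.368

h² = 0.05² + 0.47² + (-0.34)² + 0.17² = 0.0025 + 0.2209 + 0.1156 + 0.0289 = 0.3679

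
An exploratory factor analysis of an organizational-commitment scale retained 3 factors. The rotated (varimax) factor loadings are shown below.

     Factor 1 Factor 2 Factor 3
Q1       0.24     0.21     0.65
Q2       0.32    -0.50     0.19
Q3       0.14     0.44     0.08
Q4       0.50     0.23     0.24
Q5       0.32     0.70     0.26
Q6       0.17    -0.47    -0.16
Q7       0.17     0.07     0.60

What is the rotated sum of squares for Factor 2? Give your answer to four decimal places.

1.2564

SS loadings for Factor 2 = 0.21² + (-0.50)² + 0.44² + 0.23² + 0.70² + (-0.47)² + 0.07² = 0.0441 + 0.2500 + 0.1936 + 0.0529 + 0.4900 + 0.2209 + 0.0049 = 1.2564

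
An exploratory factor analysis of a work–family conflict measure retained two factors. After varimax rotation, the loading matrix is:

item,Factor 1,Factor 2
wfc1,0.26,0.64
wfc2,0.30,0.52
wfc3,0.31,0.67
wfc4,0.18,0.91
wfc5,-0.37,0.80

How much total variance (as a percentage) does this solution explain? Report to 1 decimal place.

60.4%

Communalities: 0.4772, 0.3604, 0.5450, 0.8605, 0.7769; Σh² = 3.0200.
Total variance with 5 standardized items is 5, so the solution explains 3.0200/5 = 0.6040 = 60.40%.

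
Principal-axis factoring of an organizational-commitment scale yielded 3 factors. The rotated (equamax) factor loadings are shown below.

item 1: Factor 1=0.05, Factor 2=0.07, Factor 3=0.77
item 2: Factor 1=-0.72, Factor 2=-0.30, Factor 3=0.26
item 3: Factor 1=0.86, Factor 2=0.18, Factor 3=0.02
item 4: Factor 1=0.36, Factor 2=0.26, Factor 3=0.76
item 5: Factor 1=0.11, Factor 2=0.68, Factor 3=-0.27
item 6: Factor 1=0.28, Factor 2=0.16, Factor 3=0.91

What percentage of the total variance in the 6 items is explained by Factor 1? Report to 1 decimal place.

24.7%

SS loadings for Factor 1 = 0.05² + (-0.72)² + 0.86² + 0.36² + 0.11² + 0.28² = 1.4806
With 6 standardized items, total variance = 6. Proportion = 1.4806/6 = 0.2468 → 24.68%.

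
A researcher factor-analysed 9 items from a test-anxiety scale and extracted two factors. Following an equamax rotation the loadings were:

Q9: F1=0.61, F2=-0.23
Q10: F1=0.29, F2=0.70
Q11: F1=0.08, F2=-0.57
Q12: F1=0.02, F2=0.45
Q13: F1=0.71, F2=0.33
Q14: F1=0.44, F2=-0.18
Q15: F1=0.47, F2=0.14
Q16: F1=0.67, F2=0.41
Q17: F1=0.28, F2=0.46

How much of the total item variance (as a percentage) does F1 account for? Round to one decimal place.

SS loadings for F1 = 0.61² + 0.29² + 0.08² + 0.02² + 0.71² + 0.44² + 0.47² + 0.67² + 0.28² = 1.9089
With 9 standardized items, total variance = 9. Proportion = 1.9089/9 = 0.2121 → 21.21%.

21.2%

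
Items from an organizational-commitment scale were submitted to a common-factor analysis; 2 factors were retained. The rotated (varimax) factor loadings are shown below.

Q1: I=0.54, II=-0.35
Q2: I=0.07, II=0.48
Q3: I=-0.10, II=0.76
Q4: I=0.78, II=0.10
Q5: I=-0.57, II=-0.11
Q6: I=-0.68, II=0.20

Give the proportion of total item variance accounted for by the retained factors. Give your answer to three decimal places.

0.449

Communalities: 0.4141, 0.2353, 0.5876, 0.6184, 0.3370, 0.5024; Σh² = 2.6948.
Total variance with 6 standardized items is 6, so the solution explains 2.6948/6 = 0.4491.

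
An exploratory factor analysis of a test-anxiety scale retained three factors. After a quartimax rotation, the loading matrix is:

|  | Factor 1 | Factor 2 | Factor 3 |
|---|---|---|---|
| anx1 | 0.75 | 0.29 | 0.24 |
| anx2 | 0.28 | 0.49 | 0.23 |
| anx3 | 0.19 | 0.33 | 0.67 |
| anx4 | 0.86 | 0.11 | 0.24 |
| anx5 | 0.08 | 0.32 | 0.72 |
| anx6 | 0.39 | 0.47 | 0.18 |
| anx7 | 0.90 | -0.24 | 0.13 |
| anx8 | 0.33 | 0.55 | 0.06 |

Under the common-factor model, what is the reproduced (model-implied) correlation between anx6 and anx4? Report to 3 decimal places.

r̂ = Σ λ_i·λ_j across factors = (0.39)(0.86) + (0.47)(0.11) + (0.18)(0.24)
  = +0.3354 +0.0517 +0.0432 = 0.4303

0.430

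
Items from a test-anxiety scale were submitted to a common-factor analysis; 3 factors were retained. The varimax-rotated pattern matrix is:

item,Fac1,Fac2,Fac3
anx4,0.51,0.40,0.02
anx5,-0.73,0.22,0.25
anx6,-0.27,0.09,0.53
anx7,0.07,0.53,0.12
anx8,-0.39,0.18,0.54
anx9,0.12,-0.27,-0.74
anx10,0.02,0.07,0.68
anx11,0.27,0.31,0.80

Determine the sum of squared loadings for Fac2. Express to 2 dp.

SS loadings for Fac2 = 0.40² + 0.22² + 0.09² + 0.53² + 0.18² + (-0.27)² + 0.07² + 0.31² = 0.1600 + 0.0484 + 0.0081 + 0.2809 + 0.0324 + 0.0729 + 0.0049 + 0.0961 = 0.7037

0.70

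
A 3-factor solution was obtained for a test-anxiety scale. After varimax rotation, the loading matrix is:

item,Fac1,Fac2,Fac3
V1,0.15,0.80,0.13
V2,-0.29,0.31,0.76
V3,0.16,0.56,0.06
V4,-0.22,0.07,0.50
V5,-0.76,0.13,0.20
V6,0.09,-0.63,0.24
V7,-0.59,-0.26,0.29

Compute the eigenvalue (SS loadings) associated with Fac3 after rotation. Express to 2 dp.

SS loadings for Fac3 = 0.13² + 0.76² + 0.06² + 0.50² + 0.20² + 0.24² + 0.29² = 0.0169 + 0.5776 + 0.0036 + 0.2500 + 0.0400 + 0.0576 + 0.0841 = 1.0298

1.03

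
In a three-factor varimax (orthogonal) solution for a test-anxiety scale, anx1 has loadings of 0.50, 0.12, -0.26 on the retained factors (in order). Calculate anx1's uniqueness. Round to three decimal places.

0.668

h² = 0.50² + 0.12² + (-0.26)² = 0.2500 + 0.0144 + 0.0676 = 0.3320
Uniqueness u² = 1 − h² = 1 − 0.3320 = 0.6680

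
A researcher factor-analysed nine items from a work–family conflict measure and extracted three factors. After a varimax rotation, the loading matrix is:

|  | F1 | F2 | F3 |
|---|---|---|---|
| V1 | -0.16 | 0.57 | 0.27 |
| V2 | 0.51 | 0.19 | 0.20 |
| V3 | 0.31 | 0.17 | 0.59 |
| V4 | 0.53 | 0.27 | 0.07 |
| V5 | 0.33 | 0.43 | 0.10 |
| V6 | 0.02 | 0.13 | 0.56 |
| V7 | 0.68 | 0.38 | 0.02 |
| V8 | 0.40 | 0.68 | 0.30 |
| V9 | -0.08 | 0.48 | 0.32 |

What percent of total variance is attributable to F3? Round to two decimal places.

SS loadings for F3 = 0.27² + 0.20² + 0.59² + 0.07² + 0.10² + 0.56² + 0.02² + 0.30² + 0.32² = 0.9823
With 9 standardized items, total variance = 9. Proportion = 0.9823/9 = 0.1091 → 10.91%.

10.91%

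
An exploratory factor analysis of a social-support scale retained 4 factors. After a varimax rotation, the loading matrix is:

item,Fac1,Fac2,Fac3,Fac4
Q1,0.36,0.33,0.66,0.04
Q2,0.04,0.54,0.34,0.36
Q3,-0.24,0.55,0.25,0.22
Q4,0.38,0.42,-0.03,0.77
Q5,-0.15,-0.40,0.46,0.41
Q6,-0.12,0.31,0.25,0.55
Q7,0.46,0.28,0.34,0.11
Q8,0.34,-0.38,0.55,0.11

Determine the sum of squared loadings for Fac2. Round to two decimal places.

SS loadings for Fac2 = 0.33² + 0.54² + 0.55² + 0.42² + (-0.40)² + 0.31² + 0.28² + (-0.38)² = 0.1089 + 0.2916 + 0.3025 + 0.1764 + 0.1600 + 0.0961 + 0.0784 + 0.1444 = 1.3583

1.36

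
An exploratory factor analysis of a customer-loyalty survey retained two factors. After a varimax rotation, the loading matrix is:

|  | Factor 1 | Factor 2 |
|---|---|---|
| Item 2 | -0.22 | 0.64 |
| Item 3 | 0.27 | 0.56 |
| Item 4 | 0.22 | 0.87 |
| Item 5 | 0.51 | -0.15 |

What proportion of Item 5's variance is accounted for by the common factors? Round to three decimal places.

h² = 0.51² + (-0.15)² = 0.2601 + 0.0225 = 0.2826

0.283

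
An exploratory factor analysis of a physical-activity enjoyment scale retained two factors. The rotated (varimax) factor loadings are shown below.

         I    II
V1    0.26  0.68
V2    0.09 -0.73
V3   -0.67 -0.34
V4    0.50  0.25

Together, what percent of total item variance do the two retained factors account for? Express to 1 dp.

48.7%

SS loadings by factor: 0.7746, 1.1734; total = 1.9480.
Total variance with 4 standardized items is 4, so the solution explains 1.9480/4 = 0.4870 = 48.70%.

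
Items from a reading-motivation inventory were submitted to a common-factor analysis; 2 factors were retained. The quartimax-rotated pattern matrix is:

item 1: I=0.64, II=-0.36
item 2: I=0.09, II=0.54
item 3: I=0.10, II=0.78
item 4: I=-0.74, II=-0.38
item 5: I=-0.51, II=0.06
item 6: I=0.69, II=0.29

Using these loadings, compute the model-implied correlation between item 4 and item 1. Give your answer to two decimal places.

r̂ = Σ λ_i·λ_j across factors = (-0.74)(0.64) + (-0.38)(-0.36)
  = -0.4736 +0.1368 = -0.3368

-0.34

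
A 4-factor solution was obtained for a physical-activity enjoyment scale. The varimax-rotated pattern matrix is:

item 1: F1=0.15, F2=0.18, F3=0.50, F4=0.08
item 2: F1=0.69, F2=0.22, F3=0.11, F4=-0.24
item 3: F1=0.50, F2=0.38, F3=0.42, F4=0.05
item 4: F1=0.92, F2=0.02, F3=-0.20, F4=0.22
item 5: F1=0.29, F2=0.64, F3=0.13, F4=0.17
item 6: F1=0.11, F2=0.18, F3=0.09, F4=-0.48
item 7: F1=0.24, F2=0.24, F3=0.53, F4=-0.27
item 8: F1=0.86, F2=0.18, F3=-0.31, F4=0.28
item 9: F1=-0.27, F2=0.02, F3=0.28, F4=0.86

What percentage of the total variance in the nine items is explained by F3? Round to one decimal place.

10.7%

SS loadings for F3 = 0.50² + 0.11² + 0.42² + (-0.20)² + 0.13² + 0.09² + 0.53² + (-0.31)² + 0.28² = 0.9589
With 9 standardized items, total variance = 9. Proportion = 0.9589/9 = 0.1065 → 10.65%.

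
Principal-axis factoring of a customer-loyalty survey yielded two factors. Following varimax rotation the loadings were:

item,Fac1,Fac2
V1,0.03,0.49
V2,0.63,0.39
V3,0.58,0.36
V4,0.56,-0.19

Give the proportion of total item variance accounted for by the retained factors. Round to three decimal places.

Communalities: 0.2410, 0.5490, 0.4660, 0.3497; Σh² = 1.6057.
Total variance with 4 standardized items is 4, so the solution explains 1.6057/4 = 0.4014.

0.401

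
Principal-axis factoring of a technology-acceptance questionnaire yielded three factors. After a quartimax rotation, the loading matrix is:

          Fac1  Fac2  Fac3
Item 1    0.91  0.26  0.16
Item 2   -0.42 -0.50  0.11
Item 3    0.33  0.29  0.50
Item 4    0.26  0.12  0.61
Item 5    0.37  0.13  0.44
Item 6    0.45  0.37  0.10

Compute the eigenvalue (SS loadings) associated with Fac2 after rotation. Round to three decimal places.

0.570

SS loadings for Fac2 = 0.26² + (-0.50)² + 0.29² + 0.12² + 0.13² + 0.37² = 0.0676 + 0.2500 + 0.0841 + 0.0144 + 0.0169 + 0.1369 = 0.5699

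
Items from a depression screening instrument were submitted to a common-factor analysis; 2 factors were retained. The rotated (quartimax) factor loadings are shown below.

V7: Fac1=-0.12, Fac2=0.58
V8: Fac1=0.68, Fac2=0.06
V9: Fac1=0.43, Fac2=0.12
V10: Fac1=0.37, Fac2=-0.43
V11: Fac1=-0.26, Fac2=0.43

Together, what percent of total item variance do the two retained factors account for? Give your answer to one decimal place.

31.8%

SS loadings by factor: 0.8662, 0.7242; total = 1.5904.
Total variance with 5 standardized items is 5, so the solution explains 1.5904/5 = 0.3181 = 31.81%.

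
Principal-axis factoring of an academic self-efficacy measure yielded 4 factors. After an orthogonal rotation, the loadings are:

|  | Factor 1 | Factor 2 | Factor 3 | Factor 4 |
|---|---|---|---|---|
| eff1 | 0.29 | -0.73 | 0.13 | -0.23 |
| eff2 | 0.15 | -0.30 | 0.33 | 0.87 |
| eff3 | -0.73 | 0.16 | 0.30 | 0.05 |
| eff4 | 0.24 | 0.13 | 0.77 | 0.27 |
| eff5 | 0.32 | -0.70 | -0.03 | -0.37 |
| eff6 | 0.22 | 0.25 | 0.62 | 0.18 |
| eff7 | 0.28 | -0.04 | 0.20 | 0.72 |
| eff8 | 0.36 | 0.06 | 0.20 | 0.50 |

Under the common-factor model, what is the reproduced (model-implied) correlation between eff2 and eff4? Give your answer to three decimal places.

r̂ = Σ λ_i·λ_j across factors = (0.15)(0.24) + (-0.30)(0.13) + (0.33)(0.77) + (0.87)(0.27)
  = +0.0360 -0.0390 +0.2541 +0.2349 = 0.4860

0.486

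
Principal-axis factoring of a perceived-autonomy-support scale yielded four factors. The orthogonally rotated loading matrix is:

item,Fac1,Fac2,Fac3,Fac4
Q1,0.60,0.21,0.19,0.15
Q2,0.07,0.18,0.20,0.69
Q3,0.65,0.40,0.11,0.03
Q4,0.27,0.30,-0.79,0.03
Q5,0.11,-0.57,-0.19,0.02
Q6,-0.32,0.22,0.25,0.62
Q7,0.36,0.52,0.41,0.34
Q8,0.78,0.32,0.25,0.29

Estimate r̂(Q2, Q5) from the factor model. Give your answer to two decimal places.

r̂ = Σ λ_i·λ_j across factors = (0.07)(0.11) + (0.18)(-0.57) + (0.20)(-0.19) + (0.69)(0.02)
  = +0.0077 -0.1026 -0.0380 +0.0138 = -0.1191

-0.12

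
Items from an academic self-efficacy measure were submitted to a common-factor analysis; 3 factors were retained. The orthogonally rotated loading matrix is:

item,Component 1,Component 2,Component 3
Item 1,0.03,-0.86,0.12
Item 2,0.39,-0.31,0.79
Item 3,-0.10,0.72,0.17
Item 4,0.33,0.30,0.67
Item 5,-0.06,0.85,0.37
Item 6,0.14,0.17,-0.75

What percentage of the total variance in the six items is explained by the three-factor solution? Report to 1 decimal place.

71.8%

SS loadings by factor: 0.2951, 2.1955, 1.8157; total = 4.3063.
Total variance with 6 standardized items is 6, so the solution explains 4.3063/6 = 0.7177 = 71.77%.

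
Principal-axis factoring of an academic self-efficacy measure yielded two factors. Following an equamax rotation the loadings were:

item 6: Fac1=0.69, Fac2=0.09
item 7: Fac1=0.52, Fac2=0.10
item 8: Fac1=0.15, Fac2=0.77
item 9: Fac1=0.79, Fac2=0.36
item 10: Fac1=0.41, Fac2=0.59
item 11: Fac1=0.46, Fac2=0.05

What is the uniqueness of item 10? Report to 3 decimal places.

h² = 0.41² + 0.59² = 0.1681 + 0.3481 = 0.5162
Uniqueness u² = 1 − h² = 1 − 0.5162 = 0.4838

0.484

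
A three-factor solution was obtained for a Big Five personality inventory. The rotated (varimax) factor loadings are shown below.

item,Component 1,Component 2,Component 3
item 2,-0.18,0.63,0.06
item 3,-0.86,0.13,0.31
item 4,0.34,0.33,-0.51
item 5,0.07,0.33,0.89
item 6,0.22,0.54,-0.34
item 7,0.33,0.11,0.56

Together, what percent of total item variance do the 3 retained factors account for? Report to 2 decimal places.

SS loadings by factor: 1.0498, 0.9353, 1.5811; total = 3.5662.
Total variance with 6 standardized items is 6, so the solution explains 3.5662/6 = 0.5944 = 59.44%.

59.44%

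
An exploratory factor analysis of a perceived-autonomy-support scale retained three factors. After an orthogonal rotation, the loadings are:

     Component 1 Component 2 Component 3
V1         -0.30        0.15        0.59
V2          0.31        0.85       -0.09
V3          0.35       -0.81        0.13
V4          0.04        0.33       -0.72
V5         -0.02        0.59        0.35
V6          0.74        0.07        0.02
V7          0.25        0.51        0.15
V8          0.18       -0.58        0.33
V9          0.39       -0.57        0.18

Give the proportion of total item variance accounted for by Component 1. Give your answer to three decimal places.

SS loadings for Component 1 = (-0.30)² + 0.31² + 0.35² + 0.04² + (-0.02)² + 0.74² + 0.25² + 0.18² + 0.39² = 1.1052
Proportion of variance = 1.1052 / 9 = 0.1228.

0.123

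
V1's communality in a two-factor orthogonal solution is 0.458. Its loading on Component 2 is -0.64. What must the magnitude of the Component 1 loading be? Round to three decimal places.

Under orthogonal rotation h² = Σλ², so λ_Component 1² = h² − (0.4096) = 0.458 − 0.4096 = 0.0484.
|λ| = √0.0484 = 0.2200.

0.220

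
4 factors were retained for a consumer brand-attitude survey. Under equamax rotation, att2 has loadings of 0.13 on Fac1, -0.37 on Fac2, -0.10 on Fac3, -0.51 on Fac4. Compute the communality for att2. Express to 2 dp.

h² = 0.13² + (-0.37)² + (-0.10)² + (-0.51)² = 0.0169 + 0.1369 + 0.0100 + 0.2601 = 0.4239

0.42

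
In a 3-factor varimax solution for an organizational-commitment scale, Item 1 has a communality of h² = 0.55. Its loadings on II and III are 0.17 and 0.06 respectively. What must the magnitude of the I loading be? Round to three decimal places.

Under orthogonal rotation h² = Σλ², so λ_I² = h² − (0.0325) = 0.55 − 0.0325 = 0.5175.
|λ| = √0.5175 = 0.7194.

0.719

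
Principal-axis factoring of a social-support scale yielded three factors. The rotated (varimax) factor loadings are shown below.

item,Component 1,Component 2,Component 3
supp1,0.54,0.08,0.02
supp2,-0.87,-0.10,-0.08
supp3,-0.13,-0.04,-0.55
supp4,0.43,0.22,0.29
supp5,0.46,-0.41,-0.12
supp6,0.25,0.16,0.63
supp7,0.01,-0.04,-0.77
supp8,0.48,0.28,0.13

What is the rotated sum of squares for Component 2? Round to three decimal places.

SS loadings for Component 2 = 0.08² + (-0.10)² + (-0.04)² + 0.22² + (-0.41)² + 0.16² + (-0.04)² + 0.28² = 0.0064 + 0.0100 + 0.0016 + 0.0484 + 0.1681 + 0.0256 + 0.0016 + 0.0784 = 0.3401

0.340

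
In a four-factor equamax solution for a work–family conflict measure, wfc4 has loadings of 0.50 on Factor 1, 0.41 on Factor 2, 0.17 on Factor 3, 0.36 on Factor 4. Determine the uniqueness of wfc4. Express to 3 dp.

h² = 0.50² + 0.41² + 0.17² + 0.36² = 0.2500 + 0.1681 + 0.0289 + 0.1296 = 0.5766
Uniqueness u² = 1 − h² = 1 − 0.5766 = 0.4234

0.423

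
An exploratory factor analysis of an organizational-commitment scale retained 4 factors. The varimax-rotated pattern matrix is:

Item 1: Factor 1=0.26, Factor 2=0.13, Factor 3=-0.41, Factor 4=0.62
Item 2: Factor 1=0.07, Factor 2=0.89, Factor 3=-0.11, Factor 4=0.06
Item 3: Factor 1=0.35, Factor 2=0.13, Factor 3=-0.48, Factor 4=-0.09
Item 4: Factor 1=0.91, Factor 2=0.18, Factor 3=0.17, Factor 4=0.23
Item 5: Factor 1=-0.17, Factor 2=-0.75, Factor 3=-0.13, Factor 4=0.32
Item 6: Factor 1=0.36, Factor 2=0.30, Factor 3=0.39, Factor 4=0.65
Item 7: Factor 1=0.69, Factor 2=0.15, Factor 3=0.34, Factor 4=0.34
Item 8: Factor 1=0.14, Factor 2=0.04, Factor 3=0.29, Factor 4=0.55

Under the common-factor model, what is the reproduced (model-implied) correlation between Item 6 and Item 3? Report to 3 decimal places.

r̂ = Σ λ_i·λ_j across factors = (0.36)(0.35) + (0.30)(0.13) + (0.39)(-0.48) + (0.65)(-0.09)
  = +0.1260 +0.0390 -0.1872 -0.0585 = -0.0807

-0.081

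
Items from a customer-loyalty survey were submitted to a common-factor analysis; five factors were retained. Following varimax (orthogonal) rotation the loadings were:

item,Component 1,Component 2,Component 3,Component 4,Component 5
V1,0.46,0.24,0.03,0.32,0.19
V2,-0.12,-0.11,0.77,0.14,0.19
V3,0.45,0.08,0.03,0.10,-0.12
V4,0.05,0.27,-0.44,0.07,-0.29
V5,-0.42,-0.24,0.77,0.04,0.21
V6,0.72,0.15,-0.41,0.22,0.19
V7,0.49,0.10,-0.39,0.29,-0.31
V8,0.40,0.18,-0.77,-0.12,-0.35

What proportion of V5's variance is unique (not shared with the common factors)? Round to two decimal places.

h² = (-0.42)² + (-0.24)² + 0.77² + 0.04² + 0.21² = 0.1764 + 0.0576 + 0.5929 + 0.0016 + 0.0441 = 0.8726
Uniqueness u² = 1 − h² = 1 − 0.8726 = 0.1274

0.13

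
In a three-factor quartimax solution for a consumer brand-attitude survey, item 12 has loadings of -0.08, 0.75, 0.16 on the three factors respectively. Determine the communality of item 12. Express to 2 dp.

h² = (-0.08)² + 0.75² + 0.16² = 0.0064 + 0.5625 + 0.0256 = 0.5945

0.59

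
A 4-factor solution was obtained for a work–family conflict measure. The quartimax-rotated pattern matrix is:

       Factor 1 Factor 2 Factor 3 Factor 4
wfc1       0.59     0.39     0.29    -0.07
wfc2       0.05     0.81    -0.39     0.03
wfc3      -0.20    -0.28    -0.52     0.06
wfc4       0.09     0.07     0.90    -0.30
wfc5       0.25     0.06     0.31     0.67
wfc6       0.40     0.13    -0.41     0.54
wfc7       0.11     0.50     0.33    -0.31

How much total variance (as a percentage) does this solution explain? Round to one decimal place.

SS loadings by factor: 0.6333, 1.1620, 1.6897, 0.9360; total = 4.4210.
Total variance with 7 standardized items is 7, so the solution explains 4.4210/7 = 0.6316 = 63.16%.

63.2%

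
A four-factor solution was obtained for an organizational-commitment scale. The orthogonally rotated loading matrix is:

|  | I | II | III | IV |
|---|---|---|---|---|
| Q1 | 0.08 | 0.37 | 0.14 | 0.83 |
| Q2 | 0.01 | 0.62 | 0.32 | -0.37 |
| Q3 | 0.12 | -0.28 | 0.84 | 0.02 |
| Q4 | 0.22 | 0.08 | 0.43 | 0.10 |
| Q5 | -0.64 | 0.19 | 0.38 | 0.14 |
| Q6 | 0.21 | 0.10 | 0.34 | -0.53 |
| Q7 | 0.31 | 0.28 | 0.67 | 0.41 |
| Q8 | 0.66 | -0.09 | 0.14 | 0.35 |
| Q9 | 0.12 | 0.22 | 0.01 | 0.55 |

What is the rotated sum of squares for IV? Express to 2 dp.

1.73

SS loadings for IV = 0.83² + (-0.37)² + 0.02² + 0.10² + 0.14² + (-0.53)² + 0.41² + 0.35² + 0.55² = 0.6889 + 0.1369 + 0.0004 + 0.0100 + 0.0196 + 0.2809 + 0.1681 + 0.1225 + 0.3025 = 1.7298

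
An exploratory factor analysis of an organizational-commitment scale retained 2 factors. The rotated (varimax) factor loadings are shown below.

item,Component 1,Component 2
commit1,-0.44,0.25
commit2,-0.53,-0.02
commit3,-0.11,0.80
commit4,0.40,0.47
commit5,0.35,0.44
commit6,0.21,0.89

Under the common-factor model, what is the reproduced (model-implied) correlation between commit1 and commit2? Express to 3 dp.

r̂ = Σ λ_i·λ_j across factors = (-0.44)(-0.53) + (0.25)(-0.02)
  = +0.2332 -0.0050 = 0.2282

0.228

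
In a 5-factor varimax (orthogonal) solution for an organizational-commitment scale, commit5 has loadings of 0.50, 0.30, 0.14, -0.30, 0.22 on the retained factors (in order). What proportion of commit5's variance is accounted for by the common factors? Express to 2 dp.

0.50

h² = 0.50² + 0.30² + 0.14² + (-0.30)² + 0.22² = 0.2500 + 0.0900 + 0.0196 + 0.0900 + 0.0484 = 0.4980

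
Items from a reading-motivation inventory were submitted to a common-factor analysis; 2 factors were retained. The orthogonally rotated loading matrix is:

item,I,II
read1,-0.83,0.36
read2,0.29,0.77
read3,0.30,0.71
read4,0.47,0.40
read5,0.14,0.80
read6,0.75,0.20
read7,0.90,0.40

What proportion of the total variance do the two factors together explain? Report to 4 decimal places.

0.6718

SS loadings by factor: 2.4760, 2.2266; total = 4.7026.
Total variance with 7 standardized items is 7, so the solution explains 4.7026/7 = 0.6718.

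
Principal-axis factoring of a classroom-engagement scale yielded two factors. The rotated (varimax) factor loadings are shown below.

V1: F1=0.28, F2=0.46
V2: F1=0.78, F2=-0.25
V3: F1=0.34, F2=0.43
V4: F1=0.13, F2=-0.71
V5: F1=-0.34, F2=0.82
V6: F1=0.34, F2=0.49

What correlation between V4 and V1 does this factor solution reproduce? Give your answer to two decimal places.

r̂ = Σ λ_i·λ_j across factors = (0.13)(0.28) + (-0.71)(0.46)
  = +0.0364 -0.3266 = -0.2902

-0.29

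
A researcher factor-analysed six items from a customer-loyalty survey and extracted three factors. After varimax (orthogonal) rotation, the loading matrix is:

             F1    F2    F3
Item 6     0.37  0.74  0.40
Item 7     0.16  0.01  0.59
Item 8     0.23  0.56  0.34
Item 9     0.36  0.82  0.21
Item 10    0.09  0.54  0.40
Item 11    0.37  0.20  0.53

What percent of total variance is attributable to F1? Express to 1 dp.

8.2%

SS loadings for F1 = 0.37² + 0.16² + 0.23² + 0.36² + 0.09² + 0.37² = 0.4900
With 6 standardized items, total variance = 6. Proportion = 0.4900/6 = 0.0817 → 8.17%.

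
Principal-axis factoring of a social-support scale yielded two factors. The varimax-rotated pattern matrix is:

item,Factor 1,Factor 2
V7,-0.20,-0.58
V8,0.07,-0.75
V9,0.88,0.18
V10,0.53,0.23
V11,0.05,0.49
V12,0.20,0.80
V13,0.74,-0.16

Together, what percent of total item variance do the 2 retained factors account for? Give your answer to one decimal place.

Communalities: 0.3764, 0.5674, 0.8068, 0.3338, 0.2426, 0.6800, 0.5732; Σh² = 3.5802.
Total variance with 7 standardized items is 7, so the solution explains 3.5802/7 = 0.5115 = 51.15%.

51.1%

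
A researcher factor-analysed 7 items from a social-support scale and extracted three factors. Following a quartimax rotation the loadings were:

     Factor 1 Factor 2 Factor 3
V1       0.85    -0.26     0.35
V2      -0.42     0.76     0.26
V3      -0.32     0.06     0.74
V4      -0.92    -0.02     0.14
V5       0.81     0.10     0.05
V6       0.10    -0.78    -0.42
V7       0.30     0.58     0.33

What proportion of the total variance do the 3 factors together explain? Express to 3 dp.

Communalities: 0.9126, 0.8216, 0.6536, 0.8664, 0.6686, 0.7948, 0.5353; Σh² = 5.2529.
Total variance with 7 standardized items is 7, so the solution explains 5.2529/7 = 0.7504.

0.750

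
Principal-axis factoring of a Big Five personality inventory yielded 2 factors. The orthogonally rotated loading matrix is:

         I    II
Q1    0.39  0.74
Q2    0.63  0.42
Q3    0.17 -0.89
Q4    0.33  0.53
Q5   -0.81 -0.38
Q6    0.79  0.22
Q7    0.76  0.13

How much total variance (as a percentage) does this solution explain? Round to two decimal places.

SS loadings by factor: 2.5446, 2.0067; total = 4.5513.
Total variance with 7 standardized items is 7, so the solution explains 4.5513/7 = 0.6502 = 65.02%.

65.02%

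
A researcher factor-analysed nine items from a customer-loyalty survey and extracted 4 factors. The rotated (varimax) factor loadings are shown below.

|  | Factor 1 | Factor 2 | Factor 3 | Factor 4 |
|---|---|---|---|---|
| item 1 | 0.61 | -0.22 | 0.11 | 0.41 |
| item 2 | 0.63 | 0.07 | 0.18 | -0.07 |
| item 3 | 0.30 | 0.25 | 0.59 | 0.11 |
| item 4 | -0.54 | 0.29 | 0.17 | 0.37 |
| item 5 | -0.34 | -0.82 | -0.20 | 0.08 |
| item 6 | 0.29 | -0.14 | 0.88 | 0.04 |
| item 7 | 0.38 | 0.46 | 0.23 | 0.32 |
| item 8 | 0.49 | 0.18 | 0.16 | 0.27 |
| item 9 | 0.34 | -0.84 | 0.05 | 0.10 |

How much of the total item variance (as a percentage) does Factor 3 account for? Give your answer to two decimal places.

SS loadings for Factor 3 = 0.11² + 0.18² + 0.59² + 0.17² + (-0.20)² + 0.88² + 0.23² + 0.16² + 0.05² = 1.3169
With 9 standardized items, total variance = 9. Proportion = 1.3169/9 = 0.1463 → 14.63%.

14.63%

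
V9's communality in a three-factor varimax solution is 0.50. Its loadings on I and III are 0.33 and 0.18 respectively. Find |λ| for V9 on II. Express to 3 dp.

Under orthogonal rotation h² = Σλ², so λ_II² = h² − (0.1413) = 0.50 − 0.1413 = 0.3587.
|λ| = √0.3587 = 0.5989.

0.599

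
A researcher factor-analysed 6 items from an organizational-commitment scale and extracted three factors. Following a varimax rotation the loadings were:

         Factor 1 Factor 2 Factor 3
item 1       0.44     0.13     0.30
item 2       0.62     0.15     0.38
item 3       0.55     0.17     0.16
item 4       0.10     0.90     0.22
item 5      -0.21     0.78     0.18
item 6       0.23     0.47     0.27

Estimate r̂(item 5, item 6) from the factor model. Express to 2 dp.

0.37

r̂ = Σ λ_i·λ_j across factors = (-0.21)(0.23) + (0.78)(0.47) + (0.18)(0.27)
  = -0.0483 +0.3666 +0.0486 = 0.3669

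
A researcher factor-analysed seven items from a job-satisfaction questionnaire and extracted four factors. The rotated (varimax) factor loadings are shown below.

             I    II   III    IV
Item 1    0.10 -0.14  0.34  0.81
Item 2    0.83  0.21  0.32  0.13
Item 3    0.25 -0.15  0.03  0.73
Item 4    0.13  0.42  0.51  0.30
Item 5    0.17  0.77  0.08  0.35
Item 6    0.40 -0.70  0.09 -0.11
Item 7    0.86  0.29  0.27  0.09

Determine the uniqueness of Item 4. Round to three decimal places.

h² = 0.13² + 0.42² + 0.51² + 0.30² = 0.0169 + 0.1764 + 0.2601 + 0.0900 = 0.5434
Uniqueness u² = 1 − h² = 1 − 0.5434 = 0.4566

0.457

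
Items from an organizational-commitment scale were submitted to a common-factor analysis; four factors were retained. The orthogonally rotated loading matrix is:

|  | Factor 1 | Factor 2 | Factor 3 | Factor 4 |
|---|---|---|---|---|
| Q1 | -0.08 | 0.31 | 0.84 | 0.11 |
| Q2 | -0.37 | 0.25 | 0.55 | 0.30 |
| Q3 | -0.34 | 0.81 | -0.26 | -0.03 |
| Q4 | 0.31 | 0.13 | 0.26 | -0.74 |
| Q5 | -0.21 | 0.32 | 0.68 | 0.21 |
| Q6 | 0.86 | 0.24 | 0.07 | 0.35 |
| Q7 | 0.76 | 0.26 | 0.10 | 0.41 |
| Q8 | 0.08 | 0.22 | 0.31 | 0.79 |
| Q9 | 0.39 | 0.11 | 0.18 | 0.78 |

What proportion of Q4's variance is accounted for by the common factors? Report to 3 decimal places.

0.728

h² = 0.31² + 0.13² + 0.26² + (-0.74)² = 0.0961 + 0.0169 + 0.0676 + 0.5476 = 0.7282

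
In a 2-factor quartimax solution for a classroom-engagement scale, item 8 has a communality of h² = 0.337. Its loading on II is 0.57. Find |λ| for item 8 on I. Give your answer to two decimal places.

Under orthogonal rotation h² = Σλ², so λ_I² = h² − (0.3249) = 0.337 − 0.3249 = 0.0121.
|λ| = √0.0121 = 0.1100.

0.11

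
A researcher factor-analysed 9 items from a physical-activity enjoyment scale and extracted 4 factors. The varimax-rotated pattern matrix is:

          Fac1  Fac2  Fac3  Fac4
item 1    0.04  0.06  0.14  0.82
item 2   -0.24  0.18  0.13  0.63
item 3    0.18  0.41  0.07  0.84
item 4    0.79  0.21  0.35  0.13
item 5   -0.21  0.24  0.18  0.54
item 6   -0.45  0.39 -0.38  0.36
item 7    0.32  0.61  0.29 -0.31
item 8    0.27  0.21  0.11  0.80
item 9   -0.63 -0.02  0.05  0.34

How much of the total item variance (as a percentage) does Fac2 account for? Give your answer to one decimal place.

9.7%

SS loadings for Fac2 = 0.06² + 0.18² + 0.41² + 0.21² + 0.24² + 0.39² + 0.61² + 0.21² + (-0.02)² = 0.8745
With 9 standardized items, total variance = 9. Proportion = 0.8745/9 = 0.0972 → 9.72%.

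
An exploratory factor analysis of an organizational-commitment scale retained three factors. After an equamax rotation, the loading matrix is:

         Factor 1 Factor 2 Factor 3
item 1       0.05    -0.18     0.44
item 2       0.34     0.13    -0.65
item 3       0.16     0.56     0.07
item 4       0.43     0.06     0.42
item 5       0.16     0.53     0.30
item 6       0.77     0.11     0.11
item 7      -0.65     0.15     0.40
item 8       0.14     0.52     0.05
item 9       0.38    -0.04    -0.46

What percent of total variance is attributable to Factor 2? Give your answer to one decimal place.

10.6%

SS loadings for Factor 2 = (-0.18)² + 0.13² + 0.56² + 0.06² + 0.53² + 0.11² + 0.15² + 0.52² + (-0.04)² = 0.9540
With 9 standardized items, total variance = 9. Proportion = 0.9540/9 = 0.1060 → 10.60%.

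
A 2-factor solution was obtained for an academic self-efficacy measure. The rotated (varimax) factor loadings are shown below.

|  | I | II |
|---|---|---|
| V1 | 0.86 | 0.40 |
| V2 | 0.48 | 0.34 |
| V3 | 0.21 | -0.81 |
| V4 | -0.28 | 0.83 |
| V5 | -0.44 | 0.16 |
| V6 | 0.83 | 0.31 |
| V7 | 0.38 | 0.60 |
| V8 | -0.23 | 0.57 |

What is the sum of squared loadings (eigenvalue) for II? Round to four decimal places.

2.4272

SS loadings for II = 0.40² + 0.34² + (-0.81)² + 0.83² + 0.16² + 0.31² + 0.60² + 0.57² = 0.1600 + 0.1156 + 0.6561 + 0.6889 + 0.0256 + 0.0961 + 0.3600 + 0.3249 = 2.4272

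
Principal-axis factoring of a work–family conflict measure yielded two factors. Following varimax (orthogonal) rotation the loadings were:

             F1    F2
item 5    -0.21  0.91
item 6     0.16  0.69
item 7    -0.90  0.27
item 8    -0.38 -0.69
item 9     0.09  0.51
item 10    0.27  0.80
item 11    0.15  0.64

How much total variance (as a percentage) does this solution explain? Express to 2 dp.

61.29%

Communalities: 0.8722, 0.5017, 0.8829, 0.6205, 0.2682, 0.7129, 0.4321; Σh² = 4.2905.
Total variance with 7 standardized items is 7, so the solution explains 4.2905/7 = 0.6129 = 61.29%.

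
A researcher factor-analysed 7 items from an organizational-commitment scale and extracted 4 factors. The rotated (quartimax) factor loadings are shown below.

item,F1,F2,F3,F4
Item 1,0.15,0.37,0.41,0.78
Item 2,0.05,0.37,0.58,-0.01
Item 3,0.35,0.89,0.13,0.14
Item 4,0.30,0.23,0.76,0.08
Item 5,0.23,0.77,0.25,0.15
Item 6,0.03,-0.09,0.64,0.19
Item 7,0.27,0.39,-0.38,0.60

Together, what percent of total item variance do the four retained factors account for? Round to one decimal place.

71.5%

Communalities: 0.9359, 0.4759, 0.9511, 0.7269, 0.7308, 0.4547, 0.7294; Σh² = 5.0047.
Total variance with 7 standardized items is 7, so the solution explains 5.0047/7 = 0.7150 = 71.50%.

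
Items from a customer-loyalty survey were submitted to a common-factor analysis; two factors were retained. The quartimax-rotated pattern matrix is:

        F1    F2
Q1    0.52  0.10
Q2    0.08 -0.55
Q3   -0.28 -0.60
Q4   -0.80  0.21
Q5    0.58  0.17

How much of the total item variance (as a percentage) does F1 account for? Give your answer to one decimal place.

26.6%

SS loadings for F1 = 0.52² + 0.08² + (-0.28)² + (-0.80)² + 0.58² = 1.3316
With 5 standardized items, total variance = 5. Proportion = 1.3316/5 = 0.2663 → 26.63%.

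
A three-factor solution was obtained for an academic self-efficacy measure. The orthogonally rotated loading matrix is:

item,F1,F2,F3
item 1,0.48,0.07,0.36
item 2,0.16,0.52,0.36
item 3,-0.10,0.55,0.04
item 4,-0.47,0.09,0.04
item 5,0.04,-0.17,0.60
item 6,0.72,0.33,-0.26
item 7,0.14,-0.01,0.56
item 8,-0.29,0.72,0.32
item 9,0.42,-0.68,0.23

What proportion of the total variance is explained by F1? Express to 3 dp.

SS loadings for F1 = 0.48² + 0.16² + (-0.10)² + (-0.47)² + 0.04² + 0.72² + 0.14² + (-0.29)² + 0.42² = 1.2870
Proportion of variance = 1.2870 / 9 = 0.1430.

0.143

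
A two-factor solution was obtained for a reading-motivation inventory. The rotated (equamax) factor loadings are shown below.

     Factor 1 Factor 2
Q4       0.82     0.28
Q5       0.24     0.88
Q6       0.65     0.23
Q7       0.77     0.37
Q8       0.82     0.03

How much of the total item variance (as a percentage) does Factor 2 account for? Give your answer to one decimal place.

20.9%

SS loadings for Factor 2 = 0.28² + 0.88² + 0.23² + 0.37² + 0.03² = 1.0435
With 5 standardized items, total variance = 5. Proportion = 1.0435/5 = 0.2087 → 20.87%.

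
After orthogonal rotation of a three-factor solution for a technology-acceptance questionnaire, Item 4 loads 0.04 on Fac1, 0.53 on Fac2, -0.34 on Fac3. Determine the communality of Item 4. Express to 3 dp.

0.398

h² = 0.04² + 0.53² + (-0.34)² = 0.0016 + 0.2809 + 0.1156 = 0.3981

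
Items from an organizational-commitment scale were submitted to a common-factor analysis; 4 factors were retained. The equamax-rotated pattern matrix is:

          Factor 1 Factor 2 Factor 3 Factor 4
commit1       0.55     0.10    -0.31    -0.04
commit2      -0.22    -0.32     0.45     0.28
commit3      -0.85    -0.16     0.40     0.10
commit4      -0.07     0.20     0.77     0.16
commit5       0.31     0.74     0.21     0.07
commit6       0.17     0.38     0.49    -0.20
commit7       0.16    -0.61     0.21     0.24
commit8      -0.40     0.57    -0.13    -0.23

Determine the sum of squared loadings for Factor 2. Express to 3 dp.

1.567

SS loadings for Factor 2 = 0.10² + (-0.32)² + (-0.16)² + 0.20² + 0.74² + 0.38² + (-0.61)² + 0.57² = 0.0100 + 0.1024 + 0.0256 + 0.0400 + 0.5476 + 0.1444 + 0.3721 + 0.3249 = 1.5670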